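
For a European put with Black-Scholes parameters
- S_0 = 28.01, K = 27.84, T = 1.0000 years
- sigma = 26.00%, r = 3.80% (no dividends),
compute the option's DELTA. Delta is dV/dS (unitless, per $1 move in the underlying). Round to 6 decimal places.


Answer: Delta = -0.382253

Derivation:
d1 = 0.2995682839; d2 = 0.0395682839
phi(d1) = 0.3814371785; exp(-qT) = 1.0000000000; exp(-rT) = 0.9627129409
N(-d1) = 0.3822532397
Delta = -exp(-qT) * N(-d1) = -1.0000000000 * 0.3822532397 = -0.382253


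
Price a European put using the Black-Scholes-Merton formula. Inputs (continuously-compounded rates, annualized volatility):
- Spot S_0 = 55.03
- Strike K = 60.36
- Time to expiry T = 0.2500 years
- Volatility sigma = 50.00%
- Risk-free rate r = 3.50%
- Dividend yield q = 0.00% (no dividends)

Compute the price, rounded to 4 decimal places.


Answer: Price = 8.4306

Derivation:
d1 = (ln(S/K) + (r - q + 0.5*sigma^2) * T) / (sigma * sqrt(T)) = -0.20979257
d2 = d1 - sigma * sqrt(T) = -0.45979257
exp(-rT) = 0.99128817; exp(-qT) = 1.00000000
P = K * exp(-rT) * N(-d2) - S_0 * exp(-qT) * N(-d1)
N(-d1) = 0.58308521; N(-d2) = 0.67716744
P = 60.3600 * 0.99128817 * 0.67716744 - 55.0300 * 1.00000000 * 0.58308521 = 8.4306


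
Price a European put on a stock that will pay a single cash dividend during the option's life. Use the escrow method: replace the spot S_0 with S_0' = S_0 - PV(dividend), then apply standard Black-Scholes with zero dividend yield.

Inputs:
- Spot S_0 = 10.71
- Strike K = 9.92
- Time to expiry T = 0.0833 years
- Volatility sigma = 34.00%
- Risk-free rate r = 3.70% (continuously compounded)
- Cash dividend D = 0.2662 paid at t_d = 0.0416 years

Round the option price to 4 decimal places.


Answer: Price = 0.1804

Derivation:
PV(D) = D * exp(-r * t_d) = 0.2662 * 0.99846198 = 0.26579058
S_0' = S_0 - PV(D) = 10.7100 - 0.26579058 = 10.44420942
d1 = (ln(S_0'/K) + (r + sigma^2/2)*T) / (sigma*sqrt(T)) = 0.60523462
d2 = d1 - sigma*sqrt(T) = 0.50710470
exp(-rT) = 0.99692264
N(-d1) = 0.27251156; N(-d2) = 0.30604068
P = K * exp(-rT) * N(-d2) - S_0' * N(-d1) = 9.9200 * 0.99692264 * 0.30604068 - 10.44420942 * 0.27251156 = 0.1804


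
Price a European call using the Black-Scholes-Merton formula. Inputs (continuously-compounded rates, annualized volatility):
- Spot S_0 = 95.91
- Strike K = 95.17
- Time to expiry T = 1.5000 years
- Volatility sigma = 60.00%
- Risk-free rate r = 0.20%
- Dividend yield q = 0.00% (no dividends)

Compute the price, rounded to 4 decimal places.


Answer: Price = 27.8655

Derivation:
d1 = (ln(S/K) + (r - q + 0.5*sigma^2) * T) / (sigma * sqrt(T)) = 0.38204622
d2 = d1 - sigma * sqrt(T) = -0.35280071
exp(-rT) = 0.99700450; exp(-qT) = 1.00000000
C = S_0 * exp(-qT) * N(d1) - K * exp(-rT) * N(d2)
N(d1) = 0.64878646; N(d2) = 0.36211893
C = 95.9100 * 1.00000000 * 0.64878646 - 95.1700 * 0.99700450 * 0.36211893 = 27.8655


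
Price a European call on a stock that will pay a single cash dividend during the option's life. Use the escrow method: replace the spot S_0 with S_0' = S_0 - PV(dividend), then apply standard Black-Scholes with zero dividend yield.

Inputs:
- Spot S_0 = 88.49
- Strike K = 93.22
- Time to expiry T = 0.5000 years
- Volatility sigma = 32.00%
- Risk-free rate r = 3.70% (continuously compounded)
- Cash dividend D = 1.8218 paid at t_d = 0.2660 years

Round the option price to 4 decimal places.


Answer: Price = 5.8411

Derivation:
PV(D) = D * exp(-r * t_d) = 1.8218 * 0.99020627 = 1.80395779
S_0' = S_0 - PV(D) = 88.4900 - 1.80395779 = 86.68604221
d1 = (ln(S_0'/K) + (r + sigma^2/2)*T) / (sigma*sqrt(T)) = -0.12626015
d2 = d1 - sigma*sqrt(T) = -0.35253432
exp(-rT) = 0.98167007
N(d1) = 0.44976300; N(d2) = 0.36221879
C = S_0' * N(d1) - K * exp(-rT) * N(d2) = 86.68604221 * 0.44976300 - 93.2200 * 0.98167007 * 0.36221879 = 5.8411


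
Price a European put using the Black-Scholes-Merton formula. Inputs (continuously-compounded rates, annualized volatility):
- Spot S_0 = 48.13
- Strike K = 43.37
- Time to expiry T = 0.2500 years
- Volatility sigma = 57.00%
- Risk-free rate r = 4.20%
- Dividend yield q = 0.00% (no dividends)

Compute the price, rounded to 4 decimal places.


Answer: Price = 2.9604

Derivation:
d1 = (ln(S/K) + (r - q + 0.5*sigma^2) * T) / (sigma * sqrt(T)) = 0.54473763
d2 = d1 - sigma * sqrt(T) = 0.25973763
exp(-rT) = 0.98955493; exp(-qT) = 1.00000000
P = K * exp(-rT) * N(-d2) - S_0 * exp(-qT) * N(-d1)
N(-d1) = 0.29296699; N(-d2) = 0.39753308
P = 43.3700 * 0.98955493 * 0.39753308 - 48.1300 * 1.00000000 * 0.29296699 = 2.9604


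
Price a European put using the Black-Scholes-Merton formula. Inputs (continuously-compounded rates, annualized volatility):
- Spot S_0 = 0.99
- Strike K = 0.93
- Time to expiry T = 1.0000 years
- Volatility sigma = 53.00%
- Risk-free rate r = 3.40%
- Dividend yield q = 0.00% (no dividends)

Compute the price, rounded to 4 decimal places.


d1 = (ln(S/K) + (r - q + 0.5*sigma^2) * T) / (sigma * sqrt(T)) = 0.44711388
d2 = d1 - sigma * sqrt(T) = -0.08288612
exp(-rT) = 0.96657150; exp(-qT) = 1.00000000
P = K * exp(-rT) * N(-d2) - S_0 * exp(-qT) * N(-d1)
N(-d1) = 0.32739642; N(-d2) = 0.53302895
P = 0.9300 * 0.96657150 * 0.53302895 - 0.9900 * 1.00000000 * 0.32739642 = 0.1550

Answer: Price = 0.1550


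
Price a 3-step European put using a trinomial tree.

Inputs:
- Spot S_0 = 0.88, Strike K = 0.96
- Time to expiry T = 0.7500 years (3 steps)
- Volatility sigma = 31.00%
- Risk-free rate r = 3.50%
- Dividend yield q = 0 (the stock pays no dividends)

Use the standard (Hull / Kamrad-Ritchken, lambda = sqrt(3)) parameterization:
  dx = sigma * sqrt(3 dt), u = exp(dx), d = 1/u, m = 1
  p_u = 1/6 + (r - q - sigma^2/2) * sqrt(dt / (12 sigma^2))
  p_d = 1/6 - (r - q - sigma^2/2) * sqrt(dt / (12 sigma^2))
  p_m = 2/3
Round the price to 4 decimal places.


Answer: Price = V(0,0) = 0.1289

Derivation:
dt = T/N = 0.250000; dx = sigma*sqrt(3*dt) = 0.268468
u = exp(dx) = 1.307959; d = 1/u = 0.764550
p_u = 0.160591, p_m = 0.666667, p_d = 0.172743
Discount per step: exp(-r*dt) = 0.991288
Stock lattice S(k, j) with j the centered position index:
  k=0: S(0,+0) = 0.8800
  k=1: S(1,-1) = 0.6728; S(1,+0) = 0.8800; S(1,+1) = 1.1510
  k=2: S(2,-2) = 0.5144; S(2,-1) = 0.6728; S(2,+0) = 0.8800; S(2,+1) = 1.1510; S(2,+2) = 1.5055
  k=3: S(3,-3) = 0.3933; S(3,-2) = 0.5144; S(3,-1) = 0.6728; S(3,+0) = 0.8800; S(3,+1) = 1.1510; S(3,+2) = 1.5055; S(3,+3) = 1.9691
Terminal payoffs V(N, j) = max(K - S_T, 0):
  V(3,-3) = 0.566721; V(3,-2) = 0.445608; V(3,-1) = 0.287196; V(3,+0) = 0.080000; V(3,+1) = 0.000000; V(3,+2) = 0.000000; V(3,+3) = 0.000000
Backward induction: V(k, j) = exp(-r*dt) * [p_u * V(k+1, j+1) + p_m * V(k+1, j) + p_d * V(k+1, j-1)]
  V(2,-2) = exp(-r*dt) * [p_u*0.287196 + p_m*0.445608 + p_d*0.566721] = 0.437247
  V(2,-1) = exp(-r*dt) * [p_u*0.080000 + p_m*0.287196 + p_d*0.445608] = 0.278836
  V(2,+0) = exp(-r*dt) * [p_u*0.000000 + p_m*0.080000 + p_d*0.287196] = 0.102048
  V(2,+1) = exp(-r*dt) * [p_u*0.000000 + p_m*0.000000 + p_d*0.080000] = 0.013699
  V(2,+2) = exp(-r*dt) * [p_u*0.000000 + p_m*0.000000 + p_d*0.000000] = 0.000000
  V(1,-1) = exp(-r*dt) * [p_u*0.102048 + p_m*0.278836 + p_d*0.437247] = 0.275390
  V(1,+0) = exp(-r*dt) * [p_u*0.013699 + p_m*0.102048 + p_d*0.278836] = 0.117367
  V(1,+1) = exp(-r*dt) * [p_u*0.000000 + p_m*0.013699 + p_d*0.102048] = 0.026528
  V(0,+0) = exp(-r*dt) * [p_u*0.026528 + p_m*0.117367 + p_d*0.275390] = 0.128943


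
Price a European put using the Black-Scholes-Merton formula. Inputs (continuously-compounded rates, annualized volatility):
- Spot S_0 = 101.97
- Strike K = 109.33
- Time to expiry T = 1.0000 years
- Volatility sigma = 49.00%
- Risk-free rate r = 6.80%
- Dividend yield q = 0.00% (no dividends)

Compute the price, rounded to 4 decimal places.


d1 = (ln(S/K) + (r - q + 0.5*sigma^2) * T) / (sigma * sqrt(T)) = 0.24154657
d2 = d1 - sigma * sqrt(T) = -0.24845343
exp(-rT) = 0.93426047; exp(-qT) = 1.00000000
P = K * exp(-rT) * N(-d2) - S_0 * exp(-qT) * N(-d1)
N(-d1) = 0.40456576; N(-d2) = 0.59810820
P = 109.3300 * 0.93426047 * 0.59810820 - 101.9700 * 1.00000000 * 0.40456576 = 19.8388

Answer: Price = 19.8388


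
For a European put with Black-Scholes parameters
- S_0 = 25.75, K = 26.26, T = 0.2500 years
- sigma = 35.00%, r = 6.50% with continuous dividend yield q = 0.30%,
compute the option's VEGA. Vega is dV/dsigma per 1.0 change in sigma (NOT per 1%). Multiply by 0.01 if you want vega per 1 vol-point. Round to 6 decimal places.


d1 = 0.0640014756; d2 = -0.1109985244
phi(d1) = 0.3981260451; exp(-qT) = 0.9992502812; exp(-rT) = 0.9838813190
Vega = S * exp(-qT) * phi(d1) * sqrt(T) = 25.7500 * 0.9992502812 * 0.3981260451 * 0.5000000000 = 5.122030

Answer: Vega = 5.122030


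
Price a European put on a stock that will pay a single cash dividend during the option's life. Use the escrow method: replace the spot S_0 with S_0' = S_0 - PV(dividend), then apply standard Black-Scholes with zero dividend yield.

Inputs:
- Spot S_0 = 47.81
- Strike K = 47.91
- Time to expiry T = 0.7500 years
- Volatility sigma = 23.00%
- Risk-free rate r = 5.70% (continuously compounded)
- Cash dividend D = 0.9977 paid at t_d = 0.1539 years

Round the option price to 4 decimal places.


PV(D) = D * exp(-r * t_d) = 0.9977 * 0.99126606 = 0.98898615
S_0' = S_0 - PV(D) = 47.8100 - 0.98898615 = 46.82101385
d1 = (ln(S_0'/K) + (r + sigma^2/2)*T) / (sigma*sqrt(T)) = 0.19878604
d2 = d1 - sigma*sqrt(T) = -0.00039980
exp(-rT) = 0.95815090
N(-d1) = 0.42121506; N(-d2) = 0.50015950
P = K * exp(-rT) * N(-d2) - S_0' * N(-d1) = 47.9100 * 0.95815090 * 0.50015950 - 46.82101385 * 0.42121506 = 3.2381

Answer: Price = 3.2381


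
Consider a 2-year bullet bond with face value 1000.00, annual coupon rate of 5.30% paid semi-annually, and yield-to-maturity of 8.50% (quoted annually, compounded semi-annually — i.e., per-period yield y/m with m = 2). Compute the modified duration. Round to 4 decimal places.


Answer: Modified duration = 1.8429

Derivation:
Coupon per period c = face * coupon_rate / m = 26.500000
Periods per year m = 2; per-period yield y/m = 0.042500
Number of cashflows N = 4
Cashflows (t years, CF_t, discount factor 1/(1+y/m)^(m*t), PV):
  t = 0.5000: CF_t = 26.500000, DF = 0.959233, PV = 25.419664
  t = 1.0000: CF_t = 26.500000, DF = 0.920127, PV = 24.383371
  t = 1.5000: CF_t = 26.500000, DF = 0.882616, PV = 23.389325
  t = 2.0000: CF_t = 1026.500000, DF = 0.846634, PV = 869.069881
Price P = sum_t PV_t = 942.262241
First compute Macaulay numerator sum_t t * PV_t:
  t * PV_t at t = 0.5000: 12.709832
  t * PV_t at t = 1.0000: 24.383371
  t * PV_t at t = 1.5000: 35.083987
  t * PV_t at t = 2.0000: 1738.139762
Macaulay duration D = 1810.316953 / 942.262241 = 1.921245
Modified duration = D / (1 + y/m) = 1.921245 / (1 + 0.042500) = 1.842921


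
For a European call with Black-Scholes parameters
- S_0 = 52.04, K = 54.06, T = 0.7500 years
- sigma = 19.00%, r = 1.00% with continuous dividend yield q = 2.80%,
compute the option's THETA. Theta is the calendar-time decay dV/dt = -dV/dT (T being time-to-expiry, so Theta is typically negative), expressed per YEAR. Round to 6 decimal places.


Answer: Theta = -1.774015

Derivation:
d1 = -0.2312098652; d2 = -0.3957546919
phi(d1) = 0.3884202006; exp(-qT) = 0.9792189646; exp(-rT) = 0.9925280548
Theta = -S*exp(-qT)*phi(d1)*sigma/(2*sqrt(T)) - r*K*exp(-rT)*N(d2) + q*S*exp(-qT)*N(d1)
N(d1) = 0.4085758832; N(d2) = 0.3461430021; sqrt(T) = 0.8660254038
Term 1 = -52.0400 * 0.9792189646 * 0.3884202006 * 0.1900 / (2 * 0.8660254038) = -2.1712602696
Term 2 = -0.0100 * 54.0600 * 0.9925280548 * 0.3461430021 = -0.1857267199
Term 3 = 0.0280 * 52.0400 * 0.9792189646 * 0.4085758832 = 0.5829722243
Theta = -2.1712602696 + (-0.1857267199) + (0.5829722243) = -1.774015


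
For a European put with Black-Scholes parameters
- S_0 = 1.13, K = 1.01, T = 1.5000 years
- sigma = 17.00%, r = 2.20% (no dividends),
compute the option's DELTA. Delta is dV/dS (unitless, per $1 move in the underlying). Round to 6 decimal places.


Answer: Delta = -0.211331

Derivation:
d1 = 0.8018106982; d2 = 0.5936040700
phi(d1) = 0.2892717472; exp(-qT) = 1.0000000000; exp(-rT) = 0.9675385596
N(-d1) = 0.2113312346
Delta = -exp(-qT) * N(-d1) = -1.0000000000 * 0.2113312346 = -0.211331


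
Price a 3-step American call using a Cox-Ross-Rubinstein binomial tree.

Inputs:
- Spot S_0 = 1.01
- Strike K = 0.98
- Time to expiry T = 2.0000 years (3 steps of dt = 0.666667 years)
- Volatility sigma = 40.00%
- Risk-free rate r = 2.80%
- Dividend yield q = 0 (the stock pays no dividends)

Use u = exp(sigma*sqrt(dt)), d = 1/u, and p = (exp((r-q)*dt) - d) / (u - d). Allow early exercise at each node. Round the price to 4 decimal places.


Answer: Price = V(0,0) = 0.2767

Derivation:
dt = T/N = 0.666667
u = exp(sigma*sqrt(dt)) = 1.386245; d = 1/u = 0.721373
p = (exp((r-q)*dt) - d) / (u - d) = 0.447408
Discount per step: exp(-r*dt) = 0.981506
Stock lattice S(k, i) with i counting down-moves:
  k=0: S(0,0) = 1.0100
  k=1: S(1,0) = 1.4001; S(1,1) = 0.7286
  k=2: S(2,0) = 1.9409; S(2,1) = 1.0100; S(2,2) = 0.5256
  k=3: S(3,0) = 2.6906; S(3,1) = 1.4001; S(3,2) = 0.7286; S(3,3) = 0.3791
Terminal payoffs V(N, i) = max(S_T - K, 0):
  V(3,0) = 1.710552; V(3,1) = 0.420107; V(3,2) = 0.000000; V(3,3) = 0.000000
Backward induction: V(k, i) = exp(-r*dt) * [p * V(k+1, i) + (1-p) * V(k+1, i+1)]; then take max(V_cont, immediate exercise) for American.
  V(2,0) = exp(-r*dt) * [p*1.710552 + (1-p)*0.420107] = 0.979016; exercise = 0.960892; V(2,0) = max -> 0.979016
  V(2,1) = exp(-r*dt) * [p*0.420107 + (1-p)*0.000000] = 0.184483; exercise = 0.030000; V(2,1) = max -> 0.184483
  V(2,2) = exp(-r*dt) * [p*0.000000 + (1-p)*0.000000] = 0.000000; exercise = 0.000000; V(2,2) = max -> 0.000000
  V(1,0) = exp(-r*dt) * [p*0.979016 + (1-p)*0.184483] = 0.529977; exercise = 0.420107; V(1,0) = max -> 0.529977
  V(1,1) = exp(-r*dt) * [p*0.184483 + (1-p)*0.000000] = 0.081013; exercise = 0.000000; V(1,1) = max -> 0.081013
  V(0,0) = exp(-r*dt) * [p*0.529977 + (1-p)*0.081013] = 0.276670; exercise = 0.030000; V(0,0) = max -> 0.276670


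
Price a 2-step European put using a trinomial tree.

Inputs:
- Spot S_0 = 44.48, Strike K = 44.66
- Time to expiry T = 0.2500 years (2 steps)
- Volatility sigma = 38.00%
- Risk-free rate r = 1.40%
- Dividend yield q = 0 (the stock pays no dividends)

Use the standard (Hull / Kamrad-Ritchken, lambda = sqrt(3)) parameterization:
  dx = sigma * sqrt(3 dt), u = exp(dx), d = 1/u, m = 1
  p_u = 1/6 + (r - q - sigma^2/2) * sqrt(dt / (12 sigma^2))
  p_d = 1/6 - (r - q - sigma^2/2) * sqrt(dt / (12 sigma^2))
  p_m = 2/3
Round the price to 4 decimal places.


Answer: Price = V(0,0) = 2.9240

Derivation:
dt = T/N = 0.125000; dx = sigma*sqrt(3*dt) = 0.232702
u = exp(dx) = 1.262005; d = 1/u = 0.792390
p_u = 0.151035, p_m = 0.666667, p_d = 0.182298
Discount per step: exp(-r*dt) = 0.998252
Stock lattice S(k, j) with j the centered position index:
  k=0: S(0,+0) = 44.4800
  k=1: S(1,-1) = 35.2455; S(1,+0) = 44.4800; S(1,+1) = 56.1340
  k=2: S(2,-2) = 27.9282; S(2,-1) = 35.2455; S(2,+0) = 44.4800; S(2,+1) = 56.1340; S(2,+2) = 70.8413
Terminal payoffs V(N, j) = max(K - S_T, 0):
  V(2,-2) = 16.731809; V(2,-1) = 9.414491; V(2,+0) = 0.180000; V(2,+1) = 0.000000; V(2,+2) = 0.000000
Backward induction: V(k, j) = exp(-r*dt) * [p_u * V(k+1, j+1) + p_m * V(k+1, j) + p_d * V(k+1, j-1)]
  V(1,-1) = exp(-r*dt) * [p_u*0.180000 + p_m*9.414491 + p_d*16.731809] = 9.337339
  V(1,+0) = exp(-r*dt) * [p_u*0.000000 + p_m*0.180000 + p_d*9.414491] = 1.833035
  V(1,+1) = exp(-r*dt) * [p_u*0.000000 + p_m*0.000000 + p_d*0.180000] = 0.032756
  V(0,+0) = exp(-r*dt) * [p_u*0.032756 + p_m*1.833035 + p_d*9.337339] = 2.924030


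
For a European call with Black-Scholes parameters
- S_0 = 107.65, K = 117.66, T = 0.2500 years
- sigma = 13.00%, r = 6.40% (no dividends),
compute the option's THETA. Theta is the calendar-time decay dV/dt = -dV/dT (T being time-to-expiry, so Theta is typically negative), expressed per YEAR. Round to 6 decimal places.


Answer: Theta = -4.005211

Derivation:
d1 = -1.0892520866; d2 = -1.1542520866
phi(d1) = 0.2204303323; exp(-qT) = 1.0000000000; exp(-rT) = 0.9841273201
Theta = -S*exp(-qT)*phi(d1)*sigma/(2*sqrt(T)) - r*K*exp(-rT)*N(d2) + q*S*exp(-qT)*N(d1)
N(d1) = 0.1380213677; N(d2) = 0.1241984169; sqrt(T) = 0.5000000000
Term 1 = -107.6500 * 1.0000000000 * 0.2204303323 * 0.1300 / (2 * 0.5000000000) = -3.0848122854
Term 2 = -0.0640 * 117.6600 * 0.9841273201 * 0.1241984169 = -0.9203990600
Term 3 = 0 (no dividend yield, q = 0)
Theta = -3.0848122854 + (-0.9203990600) + (0.0000000000) = -4.005211


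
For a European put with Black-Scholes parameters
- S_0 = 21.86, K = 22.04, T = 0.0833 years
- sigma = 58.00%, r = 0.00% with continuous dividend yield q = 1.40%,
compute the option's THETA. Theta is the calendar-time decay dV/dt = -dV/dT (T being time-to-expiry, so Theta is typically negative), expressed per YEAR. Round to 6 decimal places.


Answer: Theta = -8.898533

Derivation:
d1 = 0.0277443937; d2 = -0.1396536947
phi(d1) = 0.3987887668; exp(-qT) = 0.9988344797; exp(-rT) = 1.0000000000
Theta = -S*exp(-qT)*phi(d1)*sigma/(2*sqrt(T)) + r*K*exp(-rT)*N(-d2) - q*S*exp(-qT)*N(-d1)
N(-d1) = 0.4889330081; N(-d2) = 0.5555331930; sqrt(T) = 0.2886173938
Term 1 = -21.8600 * 0.9988344797 * 0.3987887668 * 0.5800 / (2 * 0.2886173938) = -8.7490741451
Term 2 = 0.0000 * 22.0400 * 1.0000000000 * 0.5555331930 = 0.0000000000
Term 3 = -0.0140 * 21.8600 * 0.9988344797 * 0.4889330081 = -0.1494586574
Theta = -8.7490741451 + (0.0000000000) + (-0.1494586574) = -8.898533


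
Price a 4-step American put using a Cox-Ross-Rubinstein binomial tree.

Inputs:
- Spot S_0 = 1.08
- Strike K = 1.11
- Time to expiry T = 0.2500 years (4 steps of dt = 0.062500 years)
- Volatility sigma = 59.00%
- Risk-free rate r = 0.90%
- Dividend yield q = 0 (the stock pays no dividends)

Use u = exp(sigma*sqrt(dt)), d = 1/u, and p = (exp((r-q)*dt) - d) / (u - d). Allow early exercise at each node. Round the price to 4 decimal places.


dt = T/N = 0.062500
u = exp(sigma*sqrt(dt)) = 1.158933; d = 1/u = 0.862862
p = (exp((r-q)*dt) - d) / (u - d) = 0.465092
Discount per step: exp(-r*dt) = 0.999438
Stock lattice S(k, i) with i counting down-moves:
  k=0: S(0,0) = 1.0800
  k=1: S(1,0) = 1.2516; S(1,1) = 0.9319
  k=2: S(2,0) = 1.4506; S(2,1) = 1.0800; S(2,2) = 0.8041
  k=3: S(3,0) = 1.6811; S(3,1) = 1.2516; S(3,2) = 0.9319; S(3,3) = 0.6938
  k=4: S(4,0) = 1.9483; S(4,1) = 1.4506; S(4,2) = 1.0800; S(4,3) = 0.8041; S(4,4) = 0.5987
Terminal payoffs V(N, i) = max(K - S_T, 0):
  V(4,0) = 0.000000; V(4,1) = 0.000000; V(4,2) = 0.030000; V(4,3) = 0.305906; V(4,4) = 0.511327
Backward induction: V(k, i) = exp(-r*dt) * [p * V(k+1, i) + (1-p) * V(k+1, i+1)]; then take max(V_cont, immediate exercise) for American.
  V(3,0) = exp(-r*dt) * [p*0.000000 + (1-p)*0.000000] = 0.000000; exercise = 0.000000; V(3,0) = max -> 0.000000
  V(3,1) = exp(-r*dt) * [p*0.000000 + (1-p)*0.030000] = 0.016038; exercise = 0.000000; V(3,1) = max -> 0.016038
  V(3,2) = exp(-r*dt) * [p*0.030000 + (1-p)*0.305906] = 0.177484; exercise = 0.178109; V(3,2) = max -> 0.178109
  V(3,3) = exp(-r*dt) * [p*0.305906 + (1-p)*0.511327] = 0.415553; exercise = 0.416177; V(3,3) = max -> 0.416177
  V(2,0) = exp(-r*dt) * [p*0.000000 + (1-p)*0.016038] = 0.008574; exercise = 0.000000; V(2,0) = max -> 0.008574
  V(2,1) = exp(-r*dt) * [p*0.016038 + (1-p)*0.178109] = 0.102673; exercise = 0.030000; V(2,1) = max -> 0.102673
  V(2,2) = exp(-r*dt) * [p*0.178109 + (1-p)*0.416177] = 0.305282; exercise = 0.305906; V(2,2) = max -> 0.305906
  V(1,0) = exp(-r*dt) * [p*0.008574 + (1-p)*0.102673] = 0.058875; exercise = 0.000000; V(1,0) = max -> 0.058875
  V(1,1) = exp(-r*dt) * [p*0.102673 + (1-p)*0.305906] = 0.211265; exercise = 0.178109; V(1,1) = max -> 0.211265
  V(0,0) = exp(-r*dt) * [p*0.058875 + (1-p)*0.211265] = 0.140311; exercise = 0.030000; V(0,0) = max -> 0.140311

Answer: Price = V(0,0) = 0.1403


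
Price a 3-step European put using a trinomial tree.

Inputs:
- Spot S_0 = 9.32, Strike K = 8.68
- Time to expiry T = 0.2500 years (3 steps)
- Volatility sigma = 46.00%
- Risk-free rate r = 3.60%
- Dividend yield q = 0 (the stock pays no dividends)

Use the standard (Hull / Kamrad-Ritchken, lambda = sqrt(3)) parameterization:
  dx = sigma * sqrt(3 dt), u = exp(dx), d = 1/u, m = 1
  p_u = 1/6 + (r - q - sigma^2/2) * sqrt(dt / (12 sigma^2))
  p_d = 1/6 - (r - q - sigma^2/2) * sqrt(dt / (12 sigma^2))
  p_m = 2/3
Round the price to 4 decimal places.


Answer: Price = V(0,0) = 0.5220

Derivation:
dt = T/N = 0.083333; dx = sigma*sqrt(3*dt) = 0.230000
u = exp(dx) = 1.258600; d = 1/u = 0.794534
p_u = 0.154022, p_m = 0.666667, p_d = 0.179312
Discount per step: exp(-r*dt) = 0.997004
Stock lattice S(k, j) with j the centered position index:
  k=0: S(0,+0) = 9.3200
  k=1: S(1,-1) = 7.4051; S(1,+0) = 9.3200; S(1,+1) = 11.7302
  k=2: S(2,-2) = 5.8836; S(2,-1) = 7.4051; S(2,+0) = 9.3200; S(2,+1) = 11.7302; S(2,+2) = 14.7636
  k=3: S(3,-3) = 4.6747; S(3,-2) = 5.8836; S(3,-1) = 7.4051; S(3,+0) = 9.3200; S(3,+1) = 11.7302; S(3,+2) = 14.7636; S(3,+3) = 18.5814
Terminal payoffs V(N, j) = max(K - S_T, 0):
  V(3,-3) = 4.005311; V(3,-2) = 2.796436; V(3,-1) = 1.274947; V(3,+0) = 0.000000; V(3,+1) = 0.000000; V(3,+2) = 0.000000; V(3,+3) = 0.000000
Backward induction: V(k, j) = exp(-r*dt) * [p_u * V(k+1, j+1) + p_m * V(k+1, j) + p_d * V(k+1, j-1)]
  V(2,-2) = exp(-r*dt) * [p_u*1.274947 + p_m*2.796436 + p_d*4.005311] = 2.770535
  V(2,-1) = exp(-r*dt) * [p_u*0.000000 + p_m*1.274947 + p_d*2.796436] = 1.347350
  V(2,+0) = exp(-r*dt) * [p_u*0.000000 + p_m*0.000000 + p_d*1.274947] = 0.227928
  V(2,+1) = exp(-r*dt) * [p_u*0.000000 + p_m*0.000000 + p_d*0.000000] = 0.000000
  V(2,+2) = exp(-r*dt) * [p_u*0.000000 + p_m*0.000000 + p_d*0.000000] = 0.000000
  V(1,-1) = exp(-r*dt) * [p_u*0.227928 + p_m*1.347350 + p_d*2.770535] = 1.425844
  V(1,+0) = exp(-r*dt) * [p_u*0.000000 + p_m*0.227928 + p_d*1.347350] = 0.392369
  V(1,+1) = exp(-r*dt) * [p_u*0.000000 + p_m*0.000000 + p_d*0.227928] = 0.040748
  V(0,+0) = exp(-r*dt) * [p_u*0.040748 + p_m*0.392369 + p_d*1.425844] = 0.521957


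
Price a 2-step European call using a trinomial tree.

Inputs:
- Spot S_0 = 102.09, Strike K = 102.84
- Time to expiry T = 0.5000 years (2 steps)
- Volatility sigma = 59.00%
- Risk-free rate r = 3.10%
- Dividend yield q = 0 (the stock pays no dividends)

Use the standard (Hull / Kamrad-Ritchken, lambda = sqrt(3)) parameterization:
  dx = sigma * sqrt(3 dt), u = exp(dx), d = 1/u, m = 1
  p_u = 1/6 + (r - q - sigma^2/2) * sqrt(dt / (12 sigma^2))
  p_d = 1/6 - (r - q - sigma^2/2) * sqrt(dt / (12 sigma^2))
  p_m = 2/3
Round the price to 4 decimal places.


dt = T/N = 0.250000; dx = sigma*sqrt(3*dt) = 0.510955
u = exp(dx) = 1.666882; d = 1/u = 0.599922
p_u = 0.131671, p_m = 0.666667, p_d = 0.201662
Discount per step: exp(-r*dt) = 0.992280
Stock lattice S(k, j) with j the centered position index:
  k=0: S(0,+0) = 102.0900
  k=1: S(1,-1) = 61.2461; S(1,+0) = 102.0900; S(1,+1) = 170.1720
  k=2: S(2,-2) = 36.7429; S(2,-1) = 61.2461; S(2,+0) = 102.0900; S(2,+1) = 170.1720; S(2,+2) = 283.6567
Terminal payoffs V(N, j) = max(S_T - K, 0):
  V(2,-2) = 0.000000; V(2,-1) = 0.000000; V(2,+0) = 0.000000; V(2,+1) = 67.332013; V(2,+2) = 180.816714
Backward induction: V(k, j) = exp(-r*dt) * [p_u * V(k+1, j+1) + p_m * V(k+1, j) + p_d * V(k+1, j-1)]
  V(1,-1) = exp(-r*dt) * [p_u*0.000000 + p_m*0.000000 + p_d*0.000000] = 0.000000
  V(1,+0) = exp(-r*dt) * [p_u*67.332013 + p_m*0.000000 + p_d*0.000000] = 8.797225
  V(1,+1) = exp(-r*dt) * [p_u*180.816714 + p_m*67.332013 + p_d*0.000000] = 68.165973
  V(0,+0) = exp(-r*dt) * [p_u*68.165973 + p_m*8.797225 + p_d*0.000000] = 14.725725

Answer: Price = V(0,0) = 14.7257


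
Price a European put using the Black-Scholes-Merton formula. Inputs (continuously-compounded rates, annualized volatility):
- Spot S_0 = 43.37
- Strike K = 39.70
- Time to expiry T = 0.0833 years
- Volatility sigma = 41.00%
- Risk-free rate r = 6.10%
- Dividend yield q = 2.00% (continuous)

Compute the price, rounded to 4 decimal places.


Answer: Price = 0.6129

Derivation:
d1 = (ln(S/K) + (r - q + 0.5*sigma^2) * T) / (sigma * sqrt(T)) = 0.83521355
d2 = d1 - sigma * sqrt(T) = 0.71688042
exp(-rT) = 0.99493159; exp(-qT) = 0.99833539
P = K * exp(-rT) * N(-d2) - S_0 * exp(-qT) * N(-d1)
N(-d1) = 0.20179874; N(-d2) = 0.23672394
P = 39.7000 * 0.99493159 * 0.23672394 - 43.3700 * 0.99833539 * 0.20179874 = 0.6129


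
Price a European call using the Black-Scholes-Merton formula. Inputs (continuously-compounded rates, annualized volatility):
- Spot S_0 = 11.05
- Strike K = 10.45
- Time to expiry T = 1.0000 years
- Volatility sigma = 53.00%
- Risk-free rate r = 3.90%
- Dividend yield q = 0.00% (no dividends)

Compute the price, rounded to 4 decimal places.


Answer: Price = 2.7391

Derivation:
d1 = (ln(S/K) + (r - q + 0.5*sigma^2) * T) / (sigma * sqrt(T)) = 0.44392160
d2 = d1 - sigma * sqrt(T) = -0.08607840
exp(-rT) = 0.96175071; exp(-qT) = 1.00000000
C = S_0 * exp(-qT) * N(d1) - K * exp(-rT) * N(d2)
N(d1) = 0.67145037; N(d2) = 0.46570205
C = 11.0500 * 1.00000000 * 0.67145037 - 10.4500 * 0.96175071 * 0.46570205 = 2.7391


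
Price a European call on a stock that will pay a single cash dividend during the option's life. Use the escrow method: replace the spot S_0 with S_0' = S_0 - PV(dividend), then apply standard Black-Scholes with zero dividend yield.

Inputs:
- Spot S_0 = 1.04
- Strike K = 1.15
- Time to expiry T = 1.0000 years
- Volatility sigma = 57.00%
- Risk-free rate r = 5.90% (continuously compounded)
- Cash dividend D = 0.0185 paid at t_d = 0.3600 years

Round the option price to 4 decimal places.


PV(D) = D * exp(-r * t_d) = 0.0185 * 0.97898398 = 0.01811120
S_0' = S_0 - PV(D) = 1.0400 - 0.01811120 = 1.02188880
d1 = (ln(S_0'/K) + (r + sigma^2/2)*T) / (sigma*sqrt(T)) = 0.18129953
d2 = d1 - sigma*sqrt(T) = -0.38870047
exp(-rT) = 0.94270677
N(d1) = 0.57193376; N(d2) = 0.34874887
C = S_0' * N(d1) - K * exp(-rT) * N(d2) = 1.02188880 * 0.57193376 - 1.1500 * 0.94270677 * 0.34874887 = 0.2064

Answer: Price = 0.2064


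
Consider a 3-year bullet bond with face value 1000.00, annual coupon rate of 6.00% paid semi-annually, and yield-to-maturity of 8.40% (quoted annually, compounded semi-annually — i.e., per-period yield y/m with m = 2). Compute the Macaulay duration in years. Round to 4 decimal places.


Answer: Macaulay duration = 2.7817 years

Derivation:
Coupon per period c = face * coupon_rate / m = 30.000000
Periods per year m = 2; per-period yield y/m = 0.042000
Number of cashflows N = 6
Cashflows (t years, CF_t, discount factor 1/(1+y/m)^(m*t), PV):
  t = 0.5000: CF_t = 30.000000, DF = 0.959693, PV = 28.790787
  t = 1.0000: CF_t = 30.000000, DF = 0.921010, PV = 27.630314
  t = 1.5000: CF_t = 30.000000, DF = 0.883887, PV = 26.516616
  t = 2.0000: CF_t = 30.000000, DF = 0.848260, PV = 25.447808
  t = 2.5000: CF_t = 30.000000, DF = 0.814069, PV = 24.422081
  t = 3.0000: CF_t = 1030.000000, DF = 0.781257, PV = 804.694274
Price P = sum_t PV_t = 937.501879
Macaulay numerator sum_t t * PV_t:
  t * PV_t at t = 0.5000: 14.395393
  t * PV_t at t = 1.0000: 27.630314
  t * PV_t at t = 1.5000: 39.774924
  t * PV_t at t = 2.0000: 50.895616
  t * PV_t at t = 2.5000: 61.055201
  t * PV_t at t = 3.0000: 2414.082822
Macaulay duration D = (sum_t t * PV_t) / P = 2607.834270 / 937.501879 = 2.781684


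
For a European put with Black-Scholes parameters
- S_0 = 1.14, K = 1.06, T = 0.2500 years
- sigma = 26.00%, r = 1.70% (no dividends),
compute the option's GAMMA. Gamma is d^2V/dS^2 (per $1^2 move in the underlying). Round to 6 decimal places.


Answer: Gamma = 2.168813

Derivation:
d1 = 0.6573796483; d2 = 0.5273796483
phi(d1) = 0.3214180926; exp(-qT) = 1.0000000000; exp(-rT) = 0.9957590185
Gamma = exp(-qT) * phi(d1) / (S * sigma * sqrt(T)) = 1.0000000000 * 0.3214180926 / (1.1400 * 0.2600 * 0.5000000000) = 2.168813


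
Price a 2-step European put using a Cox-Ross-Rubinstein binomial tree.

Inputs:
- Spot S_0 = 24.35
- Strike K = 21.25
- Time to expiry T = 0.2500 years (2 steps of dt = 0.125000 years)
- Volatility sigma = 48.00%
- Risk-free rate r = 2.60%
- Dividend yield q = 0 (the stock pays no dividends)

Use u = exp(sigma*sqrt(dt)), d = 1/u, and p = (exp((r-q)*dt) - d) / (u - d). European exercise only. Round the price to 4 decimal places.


dt = T/N = 0.125000
u = exp(sigma*sqrt(dt)) = 1.184956; d = 1/u = 0.843913
p = (exp((r-q)*dt) - d) / (u - d) = 0.467220
Discount per step: exp(-r*dt) = 0.996755
Stock lattice S(k, i) with i counting down-moves:
  k=0: S(0,0) = 24.3500
  k=1: S(1,0) = 28.8537; S(1,1) = 20.5493
  k=2: S(2,0) = 34.1903; S(2,1) = 24.3500; S(2,2) = 17.3418
Terminal payoffs V(N, i) = max(K - S_T, 0):
  V(2,0) = 0.000000; V(2,1) = 0.000000; V(2,2) = 3.908186
Backward induction: V(k, i) = exp(-r*dt) * [p * V(k+1, i) + (1-p) * V(k+1, i+1)].
  V(1,0) = exp(-r*dt) * [p*0.000000 + (1-p)*0.000000] = 0.000000
  V(1,1) = exp(-r*dt) * [p*0.000000 + (1-p)*3.908186] = 2.075446
  V(0,0) = exp(-r*dt) * [p*0.000000 + (1-p)*2.075446] = 1.102168

Answer: Price = V(0,0) = 1.1022


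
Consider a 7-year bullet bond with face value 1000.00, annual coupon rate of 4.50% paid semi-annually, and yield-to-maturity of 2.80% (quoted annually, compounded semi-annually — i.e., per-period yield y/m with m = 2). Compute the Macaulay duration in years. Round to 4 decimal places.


Coupon per period c = face * coupon_rate / m = 22.500000
Periods per year m = 2; per-period yield y/m = 0.014000
Number of cashflows N = 14
Cashflows (t years, CF_t, discount factor 1/(1+y/m)^(m*t), PV):
  t = 0.5000: CF_t = 22.500000, DF = 0.986193, PV = 22.189349
  t = 1.0000: CF_t = 22.500000, DF = 0.972577, PV = 21.882987
  t = 1.5000: CF_t = 22.500000, DF = 0.959149, PV = 21.580855
  t = 2.0000: CF_t = 22.500000, DF = 0.945906, PV = 21.282895
  t = 2.5000: CF_t = 22.500000, DF = 0.932847, PV = 20.989048
  t = 3.0000: CF_t = 22.500000, DF = 0.919967, PV = 20.699258
  t = 3.5000: CF_t = 22.500000, DF = 0.907265, PV = 20.413470
  t = 4.0000: CF_t = 22.500000, DF = 0.894739, PV = 20.131627
  t = 4.5000: CF_t = 22.500000, DF = 0.882386, PV = 19.853676
  t = 5.0000: CF_t = 22.500000, DF = 0.870203, PV = 19.579562
  t = 5.5000: CF_t = 22.500000, DF = 0.858188, PV = 19.309233
  t = 6.0000: CF_t = 22.500000, DF = 0.846339, PV = 19.042636
  t = 6.5000: CF_t = 22.500000, DF = 0.834654, PV = 18.779720
  t = 7.0000: CF_t = 1022.500000, DF = 0.823130, PV = 841.650812
Price P = sum_t PV_t = 1107.385127
Macaulay numerator sum_t t * PV_t:
  t * PV_t at t = 0.5000: 11.094675
  t * PV_t at t = 1.0000: 21.882987
  t * PV_t at t = 1.5000: 32.371283
  t * PV_t at t = 2.0000: 42.565790
  t * PV_t at t = 2.5000: 52.472620
  t * PV_t at t = 3.0000: 62.097775
  t * PV_t at t = 3.5000: 71.447145
  t * PV_t at t = 4.0000: 80.526509
  t * PV_t at t = 4.5000: 89.341541
  t * PV_t at t = 5.0000: 97.897809
  t * PV_t at t = 5.5000: 106.200779
  t * PV_t at t = 6.0000: 114.255814
  t * PV_t at t = 6.5000: 122.068177
  t * PV_t at t = 7.0000: 5891.555683
Macaulay duration D = (sum_t t * PV_t) / P = 6795.778587 / 1107.385127 = 6.136780

Answer: Macaulay duration = 6.1368 years


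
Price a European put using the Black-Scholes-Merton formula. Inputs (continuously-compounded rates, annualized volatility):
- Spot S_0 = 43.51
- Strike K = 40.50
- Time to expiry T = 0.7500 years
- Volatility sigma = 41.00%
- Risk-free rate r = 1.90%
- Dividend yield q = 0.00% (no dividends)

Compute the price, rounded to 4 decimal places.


d1 = (ln(S/K) + (r - q + 0.5*sigma^2) * T) / (sigma * sqrt(T)) = 0.41956839
d2 = d1 - sigma * sqrt(T) = 0.06449797
exp(-rT) = 0.98585105; exp(-qT) = 1.00000000
P = K * exp(-rT) * N(-d2) - S_0 * exp(-qT) * N(-d1)
N(-d1) = 0.33740039; N(-d2) = 0.47428686
P = 40.5000 * 0.98585105 * 0.47428686 - 43.5100 * 1.00000000 * 0.33740039 = 4.2565

Answer: Price = 4.2565


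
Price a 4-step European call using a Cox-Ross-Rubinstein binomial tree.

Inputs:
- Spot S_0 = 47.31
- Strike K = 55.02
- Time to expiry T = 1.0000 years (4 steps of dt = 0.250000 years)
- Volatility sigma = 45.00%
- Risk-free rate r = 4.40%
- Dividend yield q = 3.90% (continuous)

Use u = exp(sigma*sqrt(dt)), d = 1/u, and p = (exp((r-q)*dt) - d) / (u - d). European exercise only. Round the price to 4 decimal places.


Answer: Price = V(0,0) = 5.9592

Derivation:
dt = T/N = 0.250000
u = exp(sigma*sqrt(dt)) = 1.252323; d = 1/u = 0.798516
p = (exp((r-q)*dt) - d) / (u - d) = 0.446742
Discount per step: exp(-r*dt) = 0.989060
Stock lattice S(k, i) with i counting down-moves:
  k=0: S(0,0) = 47.3100
  k=1: S(1,0) = 59.2474; S(1,1) = 37.7778
  k=2: S(2,0) = 74.1968; S(2,1) = 47.3100; S(2,2) = 30.1662
  k=3: S(3,0) = 92.9184; S(3,1) = 59.2474; S(3,2) = 37.7778; S(3,3) = 24.0882
  k=4: S(4,0) = 116.3638; S(4,1) = 74.1968; S(4,2) = 47.3100; S(4,3) = 30.1662; S(4,4) = 19.2348
Terminal payoffs V(N, i) = max(S_T - K, 0):
  V(4,0) = 61.343823; V(4,1) = 19.176849; V(4,2) = 0.000000; V(4,3) = 0.000000; V(4,4) = 0.000000
Backward induction: V(k, i) = exp(-r*dt) * [p * V(k+1, i) + (1-p) * V(k+1, i+1)].
  V(3,0) = exp(-r*dt) * [p*61.343823 + (1-p)*19.176849] = 37.598751
  V(3,1) = exp(-r*dt) * [p*19.176849 + (1-p)*0.000000] = 8.473388
  V(3,2) = exp(-r*dt) * [p*0.000000 + (1-p)*0.000000] = 0.000000
  V(3,3) = exp(-r*dt) * [p*0.000000 + (1-p)*0.000000] = 0.000000
  V(2,0) = exp(-r*dt) * [p*37.598751 + (1-p)*8.473388] = 21.249881
  V(2,1) = exp(-r*dt) * [p*8.473388 + (1-p)*0.000000] = 3.744010
  V(2,2) = exp(-r*dt) * [p*0.000000 + (1-p)*0.000000] = 0.000000
  V(1,0) = exp(-r*dt) * [p*21.249881 + (1-p)*3.744010] = 11.438109
  V(1,1) = exp(-r*dt) * [p*3.744010 + (1-p)*0.000000] = 1.654310
  V(0,0) = exp(-r*dt) * [p*11.438109 + (1-p)*1.654310] = 5.959233


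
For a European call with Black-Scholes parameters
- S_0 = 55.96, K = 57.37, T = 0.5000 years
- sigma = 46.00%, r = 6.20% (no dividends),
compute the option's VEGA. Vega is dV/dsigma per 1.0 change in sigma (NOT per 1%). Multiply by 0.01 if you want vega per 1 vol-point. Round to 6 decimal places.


d1 = 0.1814363174; d2 = -0.1438328019
phi(d1) = 0.3924296075; exp(-qT) = 1.0000000000; exp(-rT) = 0.9694755731
Vega = S * exp(-qT) * phi(d1) * sqrt(T) = 55.9600 * 1.0000000000 * 0.3924296075 * 0.7071067812 = 15.528320

Answer: Vega = 15.528320


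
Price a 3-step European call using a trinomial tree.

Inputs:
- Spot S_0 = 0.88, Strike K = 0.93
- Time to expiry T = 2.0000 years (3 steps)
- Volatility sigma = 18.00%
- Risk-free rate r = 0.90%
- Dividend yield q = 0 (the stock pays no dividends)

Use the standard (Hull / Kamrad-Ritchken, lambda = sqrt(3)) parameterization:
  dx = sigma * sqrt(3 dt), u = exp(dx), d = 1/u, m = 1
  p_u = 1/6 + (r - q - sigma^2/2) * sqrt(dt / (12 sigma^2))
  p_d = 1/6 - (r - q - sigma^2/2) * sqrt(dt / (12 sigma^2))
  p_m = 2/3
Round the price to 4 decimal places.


Answer: Price = V(0,0) = 0.0745

Derivation:
dt = T/N = 0.666667; dx = sigma*sqrt(3*dt) = 0.254558
u = exp(dx) = 1.289892; d = 1/u = 0.775259
p_u = 0.157239, p_m = 0.666667, p_d = 0.176095
Discount per step: exp(-r*dt) = 0.994018
Stock lattice S(k, j) with j the centered position index:
  k=0: S(0,+0) = 0.8800
  k=1: S(1,-1) = 0.6822; S(1,+0) = 0.8800; S(1,+1) = 1.1351
  k=2: S(2,-2) = 0.5289; S(2,-1) = 0.6822; S(2,+0) = 0.8800; S(2,+1) = 1.1351; S(2,+2) = 1.4642
  k=3: S(3,-3) = 0.4100; S(3,-2) = 0.5289; S(3,-1) = 0.6822; S(3,+0) = 0.8800; S(3,+1) = 1.1351; S(3,+2) = 1.4642; S(3,+3) = 1.8886
Terminal payoffs V(N, j) = max(S_T - K, 0):
  V(3,-3) = 0.000000; V(3,-2) = 0.000000; V(3,-1) = 0.000000; V(3,+0) = 0.000000; V(3,+1) = 0.205105; V(3,+2) = 0.534163; V(3,+3) = 0.958612
Backward induction: V(k, j) = exp(-r*dt) * [p_u * V(k+1, j+1) + p_m * V(k+1, j) + p_d * V(k+1, j-1)]
  V(2,-2) = exp(-r*dt) * [p_u*0.000000 + p_m*0.000000 + p_d*0.000000] = 0.000000
  V(2,-1) = exp(-r*dt) * [p_u*0.000000 + p_m*0.000000 + p_d*0.000000] = 0.000000
  V(2,+0) = exp(-r*dt) * [p_u*0.205105 + p_m*0.000000 + p_d*0.000000] = 0.032057
  V(2,+1) = exp(-r*dt) * [p_u*0.534163 + p_m*0.205105 + p_d*0.000000] = 0.219407
  V(2,+2) = exp(-r*dt) * [p_u*0.958612 + p_m*0.534163 + p_d*0.205105] = 0.539709
  V(1,-1) = exp(-r*dt) * [p_u*0.032057 + p_m*0.000000 + p_d*0.000000] = 0.005011
  V(1,+0) = exp(-r*dt) * [p_u*0.219407 + p_m*0.032057 + p_d*0.000000] = 0.055537
  V(1,+1) = exp(-r*dt) * [p_u*0.539709 + p_m*0.219407 + p_d*0.032057] = 0.235363
  V(0,+0) = exp(-r*dt) * [p_u*0.235363 + p_m*0.055537 + p_d*0.005011] = 0.074467


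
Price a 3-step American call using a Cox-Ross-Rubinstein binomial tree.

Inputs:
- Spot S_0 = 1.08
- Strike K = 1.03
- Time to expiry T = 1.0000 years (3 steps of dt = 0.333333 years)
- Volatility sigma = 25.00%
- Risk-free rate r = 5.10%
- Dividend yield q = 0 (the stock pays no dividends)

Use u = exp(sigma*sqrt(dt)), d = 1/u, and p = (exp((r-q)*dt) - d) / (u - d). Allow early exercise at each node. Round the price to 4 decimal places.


Answer: Price = V(0,0) = 0.1674

Derivation:
dt = T/N = 0.333333
u = exp(sigma*sqrt(dt)) = 1.155274; d = 1/u = 0.865596
p = (exp((r-q)*dt) - d) / (u - d) = 0.523166
Discount per step: exp(-r*dt) = 0.983144
Stock lattice S(k, i) with i counting down-moves:
  k=0: S(0,0) = 1.0800
  k=1: S(1,0) = 1.2477; S(1,1) = 0.9348
  k=2: S(2,0) = 1.4414; S(2,1) = 1.0800; S(2,2) = 0.8092
  k=3: S(3,0) = 1.6652; S(3,1) = 1.2477; S(3,2) = 0.9348; S(3,3) = 0.7004
Terminal payoffs V(N, i) = max(S_T - K, 0):
  V(3,0) = 0.635247; V(3,1) = 0.217696; V(3,2) = 0.000000; V(3,3) = 0.000000
Backward induction: V(k, i) = exp(-r*dt) * [p * V(k+1, i) + (1-p) * V(k+1, i+1)]; then take max(V_cont, immediate exercise) for American.
  V(2,0) = exp(-r*dt) * [p*0.635247 + (1-p)*0.217696] = 0.428793; exercise = 0.411431; V(2,0) = max -> 0.428793
  V(2,1) = exp(-r*dt) * [p*0.217696 + (1-p)*0.000000] = 0.111971; exercise = 0.050000; V(2,1) = max -> 0.111971
  V(2,2) = exp(-r*dt) * [p*0.000000 + (1-p)*0.000000] = 0.000000; exercise = 0.000000; V(2,2) = max -> 0.000000
  V(1,0) = exp(-r*dt) * [p*0.428793 + (1-p)*0.111971] = 0.273040; exercise = 0.217696; V(1,0) = max -> 0.273040
  V(1,1) = exp(-r*dt) * [p*0.111971 + (1-p)*0.000000] = 0.057592; exercise = 0.000000; V(1,1) = max -> 0.057592
  V(0,0) = exp(-r*dt) * [p*0.273040 + (1-p)*0.057592] = 0.167436; exercise = 0.050000; V(0,0) = max -> 0.167436


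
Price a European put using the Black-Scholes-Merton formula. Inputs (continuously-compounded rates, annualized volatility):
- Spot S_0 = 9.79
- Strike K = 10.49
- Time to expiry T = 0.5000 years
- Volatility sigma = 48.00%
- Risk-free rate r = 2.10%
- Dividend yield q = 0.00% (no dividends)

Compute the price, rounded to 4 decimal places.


d1 = (ln(S/K) + (r - q + 0.5*sigma^2) * T) / (sigma * sqrt(T)) = -0.00283127
d2 = d1 - sigma * sqrt(T) = -0.34224253
exp(-rT) = 0.98955493; exp(-qT) = 1.00000000
P = K * exp(-rT) * N(-d2) - S_0 * exp(-qT) * N(-d1)
N(-d1) = 0.50112951; N(-d2) = 0.63391581
P = 10.4900 * 0.98955493 * 0.63391581 - 9.7900 * 1.00000000 * 0.50112951 = 1.6743

Answer: Price = 1.6743


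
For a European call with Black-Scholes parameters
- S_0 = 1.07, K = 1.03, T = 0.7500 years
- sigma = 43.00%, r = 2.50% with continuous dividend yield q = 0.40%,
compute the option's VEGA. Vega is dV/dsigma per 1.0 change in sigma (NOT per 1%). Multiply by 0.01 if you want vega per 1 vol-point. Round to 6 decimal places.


Answer: Vega = 0.348947

Derivation:
d1 = 0.3308011512; d2 = -0.0415897724
phi(d1) = 0.3777006856; exp(-qT) = 0.9970044955; exp(-rT) = 0.9814246877
Vega = S * exp(-qT) * phi(d1) * sqrt(T) = 1.0700 * 0.9970044955 * 0.3777006856 * 0.8660254038 = 0.348947


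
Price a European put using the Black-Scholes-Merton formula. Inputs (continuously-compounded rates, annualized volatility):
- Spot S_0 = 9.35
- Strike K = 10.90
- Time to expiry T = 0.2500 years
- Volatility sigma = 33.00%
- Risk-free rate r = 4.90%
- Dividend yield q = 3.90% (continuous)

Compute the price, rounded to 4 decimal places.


d1 = (ln(S/K) + (r - q + 0.5*sigma^2) * T) / (sigma * sqrt(T)) = -0.83196331
d2 = d1 - sigma * sqrt(T) = -0.99696331
exp(-rT) = 0.98782473; exp(-qT) = 0.99029738
P = K * exp(-rT) * N(-d2) - S_0 * exp(-qT) * N(-d1)
N(-d1) = 0.79728517; N(-d2) = 0.84060884
P = 10.9000 * 0.98782473 * 0.84060884 - 9.3500 * 0.99029738 * 0.79728517 = 1.6688

Answer: Price = 1.6688


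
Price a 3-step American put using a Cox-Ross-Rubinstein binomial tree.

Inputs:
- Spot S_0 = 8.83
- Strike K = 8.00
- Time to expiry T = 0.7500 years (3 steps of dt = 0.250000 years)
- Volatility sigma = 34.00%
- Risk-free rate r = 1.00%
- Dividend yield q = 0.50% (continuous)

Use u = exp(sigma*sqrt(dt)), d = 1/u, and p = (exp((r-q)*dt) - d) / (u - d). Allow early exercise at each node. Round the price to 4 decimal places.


Answer: Price = V(0,0) = 0.6416

Derivation:
dt = T/N = 0.250000
u = exp(sigma*sqrt(dt)) = 1.185305; d = 1/u = 0.843665
p = (exp((r-q)*dt) - d) / (u - d) = 0.461263
Discount per step: exp(-r*dt) = 0.997503
Stock lattice S(k, i) with i counting down-moves:
  k=0: S(0,0) = 8.8300
  k=1: S(1,0) = 10.4662; S(1,1) = 7.4496
  k=2: S(2,0) = 12.4057; S(2,1) = 8.8300; S(2,2) = 6.2849
  k=3: S(3,0) = 14.7045; S(3,1) = 10.4662; S(3,2) = 7.4496; S(3,3) = 5.3024
Terminal payoffs V(N, i) = max(K - S_T, 0):
  V(3,0) = 0.000000; V(3,1) = 0.000000; V(3,2) = 0.550440; V(3,3) = 2.697624
Backward induction: V(k, i) = exp(-r*dt) * [p * V(k+1, i) + (1-p) * V(k+1, i+1)]; then take max(V_cont, immediate exercise) for American.
  V(2,0) = exp(-r*dt) * [p*0.000000 + (1-p)*0.000000] = 0.000000; exercise = 0.000000; V(2,0) = max -> 0.000000
  V(2,1) = exp(-r*dt) * [p*0.000000 + (1-p)*0.550440] = 0.295802; exercise = 0.000000; V(2,1) = max -> 0.295802
  V(2,2) = exp(-r*dt) * [p*0.550440 + (1-p)*2.697624] = 1.702944; exercise = 1.715068; V(2,2) = max -> 1.715068
  V(1,0) = exp(-r*dt) * [p*0.000000 + (1-p)*0.295802] = 0.158961; exercise = 0.000000; V(1,0) = max -> 0.158961
  V(1,1) = exp(-r*dt) * [p*0.295802 + (1-p)*1.715068] = 1.057765; exercise = 0.550440; V(1,1) = max -> 1.057765
  V(0,0) = exp(-r*dt) * [p*0.158961 + (1-p)*1.057765] = 0.641574; exercise = 0.000000; V(0,0) = max -> 0.641574
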